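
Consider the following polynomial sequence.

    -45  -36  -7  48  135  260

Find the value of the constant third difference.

D1: 9, 29, 55, 87, 125
D2: 20, 26, 32, 38
D3: 6, 6, 6

6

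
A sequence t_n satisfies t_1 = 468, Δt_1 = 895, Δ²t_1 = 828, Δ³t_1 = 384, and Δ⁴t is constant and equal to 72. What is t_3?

3086

Build the table forward from the leading diagonal:
Δ⁴: 72, 72, 72
Δ³: 384, 456, 528
Δ²: 828, 1212, 1668
Δ: 895, 1723, 2935
t: 468, 1363, 3086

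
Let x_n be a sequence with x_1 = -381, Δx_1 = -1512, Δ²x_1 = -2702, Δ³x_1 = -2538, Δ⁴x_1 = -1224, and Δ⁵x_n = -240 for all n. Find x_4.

Build the table forward from the leading diagonal:
Fifth differences: -240, -240, -240, -240
Fourth differences: -1224, -1464, -1704, -1944
Third differences: -2538, -3762, -5226, -6930
Second differences: -2702, -5240, -9002, -14228
First differences: -1512, -4214, -9454, -18456
x: -381, -1893, -6107, -15561

-15561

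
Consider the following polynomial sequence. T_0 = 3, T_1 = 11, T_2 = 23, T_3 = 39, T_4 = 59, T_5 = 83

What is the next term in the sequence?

111

8  12  16  20  24
4  4  4  4
Second differences constant at 4.
24 + 4 = 28;  83 + 28 = 111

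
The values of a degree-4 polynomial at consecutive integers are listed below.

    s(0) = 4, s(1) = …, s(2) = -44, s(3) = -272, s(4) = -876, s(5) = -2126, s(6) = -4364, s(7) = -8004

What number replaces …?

Using the last 6 terms:
D1: -228  -604  -1250  -2238  -3640
D2: -376  -646  -988  -1402
D3: -270  -342  -414
D4: -72  -72
Constant fourth difference = -72.
Extend backward: -270 + 72 = -198;  -376 + 198 = -178;  -228 + 178 = -50;  -44 + 50 = 6

6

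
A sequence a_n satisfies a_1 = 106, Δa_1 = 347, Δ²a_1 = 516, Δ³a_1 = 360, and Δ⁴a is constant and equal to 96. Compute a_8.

Build the table forward from the leading diagonal:
Fourth differences: 96  96  96  96  96  96  96  96
Third differences: 360  456  552  648  744  840  936  1032
Second differences: 516  876  1332  1884  2532  3276  4116  5052
First differences: 347  863  1739  3071  4955  7487  10763  14879
a: 106  453  1316  3055  6126  11081  18568  29331

29331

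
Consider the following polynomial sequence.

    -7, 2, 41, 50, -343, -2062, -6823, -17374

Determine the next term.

-37735

D1: 9 , 39 , 9 , -393 , -1719 , -4761 , -10551
D2: 30 , -30 , -402 , -1326 , -3042 , -5790
D3: -60 , -372 , -924 , -1716 , -2748
D4: -312 , -552 , -792 , -1032
D5: -240 , -240 , -240
Constant fifth difference = -240, so extend:
-1032 − 240 = -1272;  -2748 − 1272 = -4020;  -5790 − 4020 = -9810;  -10551 − 9810 = -20361;  -17374 − 20361 = -37735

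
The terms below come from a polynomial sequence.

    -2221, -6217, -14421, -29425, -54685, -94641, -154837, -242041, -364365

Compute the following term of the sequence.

-531385

Δ: -3996, -8204, -15004, -25260, -39956, -60196, -87204, -122324
Δ²: -4208, -6800, -10256, -14696, -20240, -27008, -35120
Δ³: -2592, -3456, -4440, -5544, -6768, -8112
Δ⁴: -864, -984, -1104, -1224, -1344
Δ⁵: -120, -120, -120, -120
Constant fifth difference = -120, so extend:
-1344 − 120 = -1464;  -8112 − 1464 = -9576;  -35120 − 9576 = -44696;  -122324 − 44696 = -167020;  -364365 − 167020 = -531385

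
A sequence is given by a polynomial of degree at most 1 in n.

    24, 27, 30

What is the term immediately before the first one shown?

21

Δ: 3, 3
The first differences are constant at 3.
Work back: 24 − 3 = 21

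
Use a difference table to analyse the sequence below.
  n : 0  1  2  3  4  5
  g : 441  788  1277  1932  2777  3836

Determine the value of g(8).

347  489  655  845  1059
142  166  190  214
24  24  24
Third differences constant at 24.
214 + 24 = 238;  1059 + 238 = 1297;  3836 + 1297 = 5133
238 + 24 = 262;  1297 + 262 = 1559;  5133 + 1559 = 6692
262 + 24 = 286;  1559 + 286 = 1845;  6692 + 1845 = 8537

8537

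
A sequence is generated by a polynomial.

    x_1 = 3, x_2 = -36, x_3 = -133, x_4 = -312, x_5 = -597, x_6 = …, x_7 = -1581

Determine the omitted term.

-1012

Using the first 5 terms:
-39, -97, -179, -285
-58, -82, -106
-24, -24
Constant third difference = -24.
Extend forward: -106 − 24 = -130;  -285 − 130 = -415;  -597 − 415 = -1012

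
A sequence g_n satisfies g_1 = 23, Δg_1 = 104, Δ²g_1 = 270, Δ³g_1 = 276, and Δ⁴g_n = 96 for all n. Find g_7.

Build the table forward from the leading diagonal:
D4: 96, 96, 96, 96, 96, 96, 96
D3: 276, 372, 468, 564, 660, 756, 852
D2: 270, 546, 918, 1386, 1950, 2610, 3366
D1: 104, 374, 920, 1838, 3224, 5174, 7784
g: 23, 127, 501, 1421, 3259, 6483, 11657

11657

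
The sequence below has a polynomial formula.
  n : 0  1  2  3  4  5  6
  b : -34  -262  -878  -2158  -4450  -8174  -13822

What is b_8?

Δ: -228, -616, -1280, -2292, -3724, -5648
Δ²: -388, -664, -1012, -1432, -1924
Δ³: -276, -348, -420, -492
Δ⁴: -72, -72, -72
Fourth differences constant at -72.
-492 − 72 = -564;  -1924 − 564 = -2488;  -5648 − 2488 = -8136;  -13822 − 8136 = -21958
-564 − 72 = -636;  -2488 − 636 = -3124;  -8136 − 3124 = -11260;  -21958 − 11260 = -33218

-33218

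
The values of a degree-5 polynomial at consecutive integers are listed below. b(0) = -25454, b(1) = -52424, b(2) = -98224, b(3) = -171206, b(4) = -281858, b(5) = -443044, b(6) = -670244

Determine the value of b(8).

First differences: -26970  -45800  -72982  -110652  -161186  -227200
Second differences: -18830  -27182  -37670  -50534  -66014
Third differences: -8352  -10488  -12864  -15480
Fourth differences: -2136  -2376  -2616
Fifth differences: -240  -240
The fifth differences are constant (-240).
-2616 − 240 = -2856;  -15480 − 2856 = -18336;  -66014 − 18336 = -84350;  -227200 − 84350 = -311550;  -670244 − 311550 = -981794
-2856 − 240 = -3096;  -18336 − 3096 = -21432;  -84350 − 21432 = -105782;  -311550 − 105782 = -417332;  -981794 − 417332 = -1399126

-1399126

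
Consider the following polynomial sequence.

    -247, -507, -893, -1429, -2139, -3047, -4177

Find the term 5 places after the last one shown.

First differences: -260 , -386 , -536 , -710 , -908 , -1130
Second differences: -126 , -150 , -174 , -198 , -222
Third differences: -24 , -24 , -24 , -24
Constant third difference = -24, so extend:
-222 − 24 = -246;  -1130 − 246 = -1376;  -4177 − 1376 = -5553
-246 − 24 = -270;  -1376 − 270 = -1646;  -5553 − 1646 = -7199
-270 − 24 = -294;  -1646 − 294 = -1940;  -7199 − 1940 = -9139
-294 − 24 = -318;  -1940 − 318 = -2258;  -9139 − 2258 = -11397
-318 − 24 = -342;  -2258 − 342 = -2600;  -11397 − 2600 = -13997

-13997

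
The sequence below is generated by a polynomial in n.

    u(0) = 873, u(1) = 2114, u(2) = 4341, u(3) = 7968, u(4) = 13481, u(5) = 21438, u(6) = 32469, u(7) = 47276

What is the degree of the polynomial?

4

First differences: 1241, 2227, 3627, 5513, 7957, 11031, 14807
Second differences: 986, 1400, 1886, 2444, 3074, 3776
Third differences: 414, 486, 558, 630, 702
Fourth differences: 72, 72, 72, 72
The fourth differences are constant, so the polynomial has degree 4.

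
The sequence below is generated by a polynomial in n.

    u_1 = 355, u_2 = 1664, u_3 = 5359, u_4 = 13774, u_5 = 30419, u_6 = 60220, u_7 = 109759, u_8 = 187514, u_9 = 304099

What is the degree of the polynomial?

5

Δ: 1309, 3695, 8415, 16645, 29801, 49539, 77755, 116585
Δ²: 2386, 4720, 8230, 13156, 19738, 28216, 38830
Δ³: 2334, 3510, 4926, 6582, 8478, 10614
Δ⁴: 1176, 1416, 1656, 1896, 2136
Δ⁵: 240, 240, 240, 240
The fifth differences are constant, so the polynomial has degree 5.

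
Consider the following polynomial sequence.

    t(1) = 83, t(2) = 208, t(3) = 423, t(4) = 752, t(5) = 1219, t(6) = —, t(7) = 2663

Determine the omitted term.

1848

Using the first 5 terms:
125, 215, 329, 467
90, 114, 138
24, 24
Constant third difference = 24.
Extend forward: 138 + 24 = 162;  467 + 162 = 629;  1219 + 629 = 1848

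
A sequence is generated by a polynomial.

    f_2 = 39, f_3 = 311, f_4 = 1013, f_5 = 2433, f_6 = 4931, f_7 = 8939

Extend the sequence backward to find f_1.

D1: 272  702  1420  2498  4008
D2: 430  718  1078  1510
D3: 288  360  432
D4: 72  72
The fourth differences are constant at 72.
Work back: 288 − 72 = 216;  430 − 216 = 214;  272 − 214 = 58;  39 − 58 = -19

-19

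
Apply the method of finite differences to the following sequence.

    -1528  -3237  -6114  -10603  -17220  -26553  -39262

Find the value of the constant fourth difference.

-72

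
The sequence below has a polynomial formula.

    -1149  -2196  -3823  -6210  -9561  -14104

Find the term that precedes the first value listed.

First differences: -1047  -1627  -2387  -3351  -4543
Second differences: -580  -760  -964  -1192
Third differences: -180  -204  -228
Fourth differences: -24  -24
The fourth differences are constant at -24.
Work back: -180 + 24 = -156;  -580 + 156 = -424;  -1047 + 424 = -623;  -1149 + 623 = -526

-526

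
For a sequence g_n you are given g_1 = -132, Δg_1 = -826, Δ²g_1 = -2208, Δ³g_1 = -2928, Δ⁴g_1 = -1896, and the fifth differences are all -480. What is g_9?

-392132

Build the table forward from the leading diagonal:
Fifth differences: -480  -480  -480  -480  -480  -480  -480  -480  -480
Fourth differences: -1896  -2376  -2856  -3336  -3816  -4296  -4776  -5256  -5736
Third differences: -2928  -4824  -7200  -10056  -13392  -17208  -21504  -26280  -31536
Second differences: -2208  -5136  -9960  -17160  -27216  -40608  -57816  -79320  -105600
First differences: -826  -3034  -8170  -18130  -35290  -62506  -103114  -160930  -240250
g: -132  -958  -3992  -12162  -30292  -65582  -128088  -231202  -392132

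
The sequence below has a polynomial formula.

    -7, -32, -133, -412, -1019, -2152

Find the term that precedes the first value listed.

-4

Δ: -25  -101  -279  -607  -1133
Δ²: -76  -178  -328  -526
Δ³: -102  -150  -198
Δ⁴: -48  -48
The fourth differences are constant at -48.
Work back: -102 + 48 = -54;  -76 + 54 = -22;  -25 + 22 = -3;  -7 + 3 = -4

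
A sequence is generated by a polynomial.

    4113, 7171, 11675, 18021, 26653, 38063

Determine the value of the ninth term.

First differences: 3058, 4504, 6346, 8632, 11410
Second differences: 1446, 1842, 2286, 2778
Third differences: 396, 444, 492
Fourth differences: 48, 48
Fourth differences constant at 48.
492 + 48 = 540;  2778 + 540 = 3318;  11410 + 3318 = 14728;  38063 + 14728 = 52791
540 + 48 = 588;  3318 + 588 = 3906;  14728 + 3906 = 18634;  52791 + 18634 = 71425
588 + 48 = 636;  3906 + 636 = 4542;  18634 + 4542 = 23176;  71425 + 23176 = 94601

94601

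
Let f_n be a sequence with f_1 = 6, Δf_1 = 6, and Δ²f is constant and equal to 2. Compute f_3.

20

Build the table forward from the leading diagonal:
Δ²: 2  2  2
Δ: 6  8  10
f: 6  12  20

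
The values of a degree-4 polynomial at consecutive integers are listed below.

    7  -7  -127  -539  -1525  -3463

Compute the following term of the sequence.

-6827

Δ: -14 , -120 , -412 , -986 , -1938
Δ²: -106 , -292 , -574 , -952
Δ³: -186 , -282 , -378
Δ⁴: -96 , -96
Fourth differences constant at -96.
-378 − 96 = -474;  -952 − 474 = -1426;  -1938 − 1426 = -3364;  -3463 − 3364 = -6827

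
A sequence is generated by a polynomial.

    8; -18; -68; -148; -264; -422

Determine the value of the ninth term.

-1208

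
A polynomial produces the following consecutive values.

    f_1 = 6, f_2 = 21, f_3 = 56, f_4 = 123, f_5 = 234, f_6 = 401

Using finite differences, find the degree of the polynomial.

First differences: 15, 35, 67, 111, 167
Second differences: 20, 32, 44, 56
Third differences: 12, 12, 12
The third differences are constant, so the polynomial has degree 3.

3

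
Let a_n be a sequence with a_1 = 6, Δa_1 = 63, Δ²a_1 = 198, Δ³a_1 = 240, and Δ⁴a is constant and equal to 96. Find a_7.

Build the table forward from the leading diagonal:
Δ⁴: 96, 96, 96, 96, 96, 96, 96
Δ³: 240, 336, 432, 528, 624, 720, 816
Δ²: 198, 438, 774, 1206, 1734, 2358, 3078
Δ: 63, 261, 699, 1473, 2679, 4413, 6771
a: 6, 69, 330, 1029, 2502, 5181, 9594

9594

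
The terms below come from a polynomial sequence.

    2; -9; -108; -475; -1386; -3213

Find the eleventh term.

-45828

First differences: -11, -99, -367, -911, -1827
Second differences: -88, -268, -544, -916
Third differences: -180, -276, -372
Fourth differences: -96, -96
The fourth differences are constant (-96).
-372 − 96 = -468;  -916 − 468 = -1384;  -1827 − 1384 = -3211;  -3213 − 3211 = -6424
-468 − 96 = -564;  -1384 − 564 = -1948;  -3211 − 1948 = -5159;  -6424 − 5159 = -11583
-564 − 96 = -660;  -1948 − 660 = -2608;  -5159 − 2608 = -7767;  -11583 − 7767 = -19350
-660 − 96 = -756;  -2608 − 756 = -3364;  -7767 − 3364 = -11131;  -19350 − 11131 = -30481
-756 − 96 = -852;  -3364 − 852 = -4216;  -11131 − 4216 = -15347;  -30481 − 15347 = -45828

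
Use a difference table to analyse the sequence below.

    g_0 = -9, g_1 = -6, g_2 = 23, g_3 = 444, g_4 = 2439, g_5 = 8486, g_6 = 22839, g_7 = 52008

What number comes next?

105239

3, 29, 421, 1995, 6047, 14353, 29169
26, 392, 1574, 4052, 8306, 14816
366, 1182, 2478, 4254, 6510
816, 1296, 1776, 2256
480, 480, 480
The fifth differences are constant (480).
2256 + 480 = 2736;  6510 + 2736 = 9246;  14816 + 9246 = 24062;  29169 + 24062 = 53231;  52008 + 53231 = 105239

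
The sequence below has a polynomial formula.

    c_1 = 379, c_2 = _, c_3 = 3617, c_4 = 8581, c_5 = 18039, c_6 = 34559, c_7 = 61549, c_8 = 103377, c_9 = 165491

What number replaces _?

1299

Using the last 7 terms:
4964, 9458, 16520, 26990, 41828, 62114
4494, 7062, 10470, 14838, 20286
2568, 3408, 4368, 5448
840, 960, 1080
120, 120
Constant fifth difference = 120.
Extend backward: 840 − 120 = 720;  2568 − 720 = 1848;  4494 − 1848 = 2646;  4964 − 2646 = 2318;  3617 − 2318 = 1299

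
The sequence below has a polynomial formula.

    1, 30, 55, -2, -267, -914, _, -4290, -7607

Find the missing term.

Using the first 6 terms:
First differences: 29  25  -57  -265  -647
Second differences: -4  -82  -208  -382
Third differences: -78  -126  -174
Fourth differences: -48  -48
Constant fourth difference = -48.
Extend forward: -174 − 48 = -222;  -382 − 222 = -604;  -647 − 604 = -1251;  -914 − 1251 = -2165

-2165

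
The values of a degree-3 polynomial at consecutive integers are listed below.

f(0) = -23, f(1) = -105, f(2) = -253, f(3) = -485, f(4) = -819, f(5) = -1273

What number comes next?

-82  -148  -232  -334  -454
-66  -84  -102  -120
-18  -18  -18
The third differences are constant (-18).
-120 − 18 = -138;  -454 − 138 = -592;  -1273 − 592 = -1865

-1865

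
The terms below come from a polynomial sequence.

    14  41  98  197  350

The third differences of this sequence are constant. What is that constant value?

12

D1: 27, 57, 99, 153
D2: 30, 42, 54
D3: 12, 12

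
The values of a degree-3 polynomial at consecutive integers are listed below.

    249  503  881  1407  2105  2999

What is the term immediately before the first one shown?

95

Δ: 254, 378, 526, 698, 894
Δ²: 124, 148, 172, 196
Δ³: 24, 24, 24
The third differences are constant at 24.
Work back: 124 − 24 = 100;  254 − 100 = 154;  249 − 154 = 95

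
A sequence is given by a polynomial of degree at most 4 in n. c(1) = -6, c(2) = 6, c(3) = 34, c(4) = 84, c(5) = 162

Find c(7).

12 , 28 , 50 , 78
16 , 22 , 28
6 , 6
Third differences constant at 6.
28 + 6 = 34;  78 + 34 = 112;  162 + 112 = 274
34 + 6 = 40;  112 + 40 = 152;  274 + 152 = 426

426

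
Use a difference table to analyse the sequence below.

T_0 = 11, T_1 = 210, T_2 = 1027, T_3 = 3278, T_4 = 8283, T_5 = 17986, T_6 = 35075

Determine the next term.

63102

D1: 199, 817, 2251, 5005, 9703, 17089
D2: 618, 1434, 2754, 4698, 7386
D3: 816, 1320, 1944, 2688
D4: 504, 624, 744
D5: 120, 120
The fifth differences are constant (120).
744 + 120 = 864;  2688 + 864 = 3552;  7386 + 3552 = 10938;  17089 + 10938 = 28027;  35075 + 28027 = 63102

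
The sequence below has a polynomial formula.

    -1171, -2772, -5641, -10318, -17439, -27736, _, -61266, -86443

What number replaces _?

-42037

Using the first 6 terms:
-1601  -2869  -4677  -7121  -10297
-1268  -1808  -2444  -3176
-540  -636  -732
-96  -96
Constant fourth difference = -96.
Extend forward: -732 − 96 = -828;  -3176 − 828 = -4004;  -10297 − 4004 = -14301;  -27736 − 14301 = -42037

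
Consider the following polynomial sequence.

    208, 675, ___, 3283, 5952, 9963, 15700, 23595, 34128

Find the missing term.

1620

Using the last 6 terms:
2669, 4011, 5737, 7895, 10533
1342, 1726, 2158, 2638
384, 432, 480
48, 48
Constant fourth difference = 48.
Extend backward: 384 − 48 = 336;  1342 − 336 = 1006;  2669 − 1006 = 1663;  3283 − 1663 = 1620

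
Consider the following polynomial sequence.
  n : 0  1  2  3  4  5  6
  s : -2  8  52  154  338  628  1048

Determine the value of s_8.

D1: 10, 44, 102, 184, 290, 420
D2: 34, 58, 82, 106, 130
D3: 24, 24, 24, 24
The third differences are constant (24).
130 + 24 = 154;  420 + 154 = 574;  1048 + 574 = 1622
154 + 24 = 178;  574 + 178 = 752;  1622 + 752 = 2374

2374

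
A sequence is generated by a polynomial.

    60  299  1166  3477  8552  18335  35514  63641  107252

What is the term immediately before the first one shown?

D1: 239  867  2311  5075  9783  17179  28127  43611
D2: 628  1444  2764  4708  7396  10948  15484
D3: 816  1320  1944  2688  3552  4536
D4: 504  624  744  864  984
D5: 120  120  120  120
The fifth differences are constant at 120.
Work back: 504 − 120 = 384;  816 − 384 = 432;  628 − 432 = 196;  239 − 196 = 43;  60 − 43 = 17

17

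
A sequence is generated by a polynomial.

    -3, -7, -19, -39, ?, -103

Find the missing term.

-67

Using the first 4 terms:
-4, -12, -20
-8, -8
Constant second difference = -8.
Extend forward: -20 − 8 = -28;  -39 − 28 = -67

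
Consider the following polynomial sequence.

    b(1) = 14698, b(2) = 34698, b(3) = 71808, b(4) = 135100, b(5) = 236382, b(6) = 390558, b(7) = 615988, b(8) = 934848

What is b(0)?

5112

First differences: 20000, 37110, 63292, 101282, 154176, 225430, 318860
Second differences: 17110, 26182, 37990, 52894, 71254, 93430
Third differences: 9072, 11808, 14904, 18360, 22176
Fourth differences: 2736, 3096, 3456, 3816
Fifth differences: 360, 360, 360
The fifth differences are constant at 360.
Work back: 2736 − 360 = 2376;  9072 − 2376 = 6696;  17110 − 6696 = 10414;  20000 − 10414 = 9586;  14698 − 9586 = 5112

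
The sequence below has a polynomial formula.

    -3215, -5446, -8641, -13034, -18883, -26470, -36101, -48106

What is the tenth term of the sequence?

-80678

Δ: -2231  -3195  -4393  -5849  -7587  -9631  -12005
Δ²: -964  -1198  -1456  -1738  -2044  -2374
Δ³: -234  -258  -282  -306  -330
Δ⁴: -24  -24  -24  -24
Fourth differences constant at -24.
-330 − 24 = -354;  -2374 − 354 = -2728;  -12005 − 2728 = -14733;  -48106 − 14733 = -62839
-354 − 24 = -378;  -2728 − 378 = -3106;  -14733 − 3106 = -17839;  -62839 − 17839 = -80678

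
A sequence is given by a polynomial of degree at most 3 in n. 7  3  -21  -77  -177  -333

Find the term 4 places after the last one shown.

First differences: -4  -24  -56  -100  -156
Second differences: -20  -32  -44  -56
Third differences: -12  -12  -12
The third differences are constant (-12).
-56 − 12 = -68;  -156 − 68 = -224;  -333 − 224 = -557
-68 − 12 = -80;  -224 − 80 = -304;  -557 − 304 = -861
-80 − 12 = -92;  -304 − 92 = -396;  -861 − 396 = -1257
-92 − 12 = -104;  -396 − 104 = -500;  -1257 − 500 = -1757

-1757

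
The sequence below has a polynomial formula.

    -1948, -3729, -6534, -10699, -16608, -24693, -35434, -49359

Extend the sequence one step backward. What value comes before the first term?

-1781, -2805, -4165, -5909, -8085, -10741, -13925
-1024, -1360, -1744, -2176, -2656, -3184
-336, -384, -432, -480, -528
-48, -48, -48, -48
The fourth differences are constant at -48.
Work back: -336 + 48 = -288;  -1024 + 288 = -736;  -1781 + 736 = -1045;  -1948 + 1045 = -903

-903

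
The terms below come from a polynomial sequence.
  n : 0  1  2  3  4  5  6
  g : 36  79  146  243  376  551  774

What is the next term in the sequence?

1051

D1: 43, 67, 97, 133, 175, 223
D2: 24, 30, 36, 42, 48
D3: 6, 6, 6, 6
The third differences are constant (6).
48 + 6 = 54;  223 + 54 = 277;  774 + 277 = 1051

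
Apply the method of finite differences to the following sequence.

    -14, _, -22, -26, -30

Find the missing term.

-18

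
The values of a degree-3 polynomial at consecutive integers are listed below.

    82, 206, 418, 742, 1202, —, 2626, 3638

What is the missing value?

1822

Using the first 5 terms:
Δ: 124, 212, 324, 460
Δ²: 88, 112, 136
Δ³: 24, 24
Constant third difference = 24.
Extend forward: 136 + 24 = 160;  460 + 160 = 620;  1202 + 620 = 1822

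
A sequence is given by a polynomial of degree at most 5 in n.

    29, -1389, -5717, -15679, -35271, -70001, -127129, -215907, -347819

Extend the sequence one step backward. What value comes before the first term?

229

First differences: -1418  -4328  -9962  -19592  -34730  -57128  -88778  -131912
Second differences: -2910  -5634  -9630  -15138  -22398  -31650  -43134
Third differences: -2724  -3996  -5508  -7260  -9252  -11484
Fourth differences: -1272  -1512  -1752  -1992  -2232
Fifth differences: -240  -240  -240  -240
The fifth differences are constant at -240.
Work back: -1272 + 240 = -1032;  -2724 + 1032 = -1692;  -2910 + 1692 = -1218;  -1418 + 1218 = -200;  29 + 200 = 229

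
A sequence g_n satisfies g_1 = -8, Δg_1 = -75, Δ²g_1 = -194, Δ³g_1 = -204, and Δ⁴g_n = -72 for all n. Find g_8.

-14267

Build the table forward from the leading diagonal:
Fourth differences: -72  -72  -72  -72  -72  -72  -72  -72
Third differences: -204  -276  -348  -420  -492  -564  -636  -708
Second differences: -194  -398  -674  -1022  -1442  -1934  -2498  -3134
First differences: -75  -269  -667  -1341  -2363  -3805  -5739  -8237
g: -8  -83  -352  -1019  -2360  -4723  -8528  -14267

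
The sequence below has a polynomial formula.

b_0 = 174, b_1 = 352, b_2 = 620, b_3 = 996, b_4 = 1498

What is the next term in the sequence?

2144

178, 268, 376, 502
90, 108, 126
18, 18
Constant third difference = 18, so extend:
126 + 18 = 144;  502 + 144 = 646;  1498 + 646 = 2144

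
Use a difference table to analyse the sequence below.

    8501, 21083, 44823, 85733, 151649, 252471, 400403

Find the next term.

610193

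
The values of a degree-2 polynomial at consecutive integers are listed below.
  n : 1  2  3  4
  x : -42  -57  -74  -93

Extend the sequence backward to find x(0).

D1: -15  -17  -19
D2: -2  -2
The second differences are constant at -2.
Work back: -15 + 2 = -13;  -42 + 13 = -29

-29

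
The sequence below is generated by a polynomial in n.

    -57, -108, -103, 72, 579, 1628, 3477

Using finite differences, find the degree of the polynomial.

D1: -51, 5, 175, 507, 1049, 1849
D2: 56, 170, 332, 542, 800
D3: 114, 162, 210, 258
D4: 48, 48, 48
The fourth differences are constant, so the polynomial has degree 4.

4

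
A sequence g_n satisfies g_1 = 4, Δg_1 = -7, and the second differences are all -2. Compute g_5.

-36

Build the table forward from the leading diagonal:
Δ²: -2, -2, -2, -2, -2
Δ: -7, -9, -11, -13, -15
g: 4, -3, -12, -23, -36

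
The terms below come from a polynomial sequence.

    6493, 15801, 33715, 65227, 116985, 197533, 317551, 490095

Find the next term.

Δ: 9308 , 17914 , 31512 , 51758 , 80548 , 120018 , 172544
Δ²: 8606 , 13598 , 20246 , 28790 , 39470 , 52526
Δ³: 4992 , 6648 , 8544 , 10680 , 13056
Δ⁴: 1656 , 1896 , 2136 , 2376
Δ⁵: 240 , 240 , 240
The fifth differences are constant (240).
2376 + 240 = 2616;  13056 + 2616 = 15672;  52526 + 15672 = 68198;  172544 + 68198 = 240742;  490095 + 240742 = 730837

730837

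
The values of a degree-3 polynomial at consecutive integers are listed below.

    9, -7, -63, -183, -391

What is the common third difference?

First differences: -16, -56, -120, -208
Second differences: -40, -64, -88
Third differences: -24, -24

-24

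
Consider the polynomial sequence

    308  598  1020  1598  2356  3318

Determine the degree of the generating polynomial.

Δ: 290, 422, 578, 758, 962
Δ²: 132, 156, 180, 204
Δ³: 24, 24, 24
The third differences are constant, so the polynomial has degree 3.

3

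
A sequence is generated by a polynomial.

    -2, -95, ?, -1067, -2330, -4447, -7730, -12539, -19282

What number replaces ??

Using the last 6 terms:
D1: -1263  -2117  -3283  -4809  -6743
D2: -854  -1166  -1526  -1934
D3: -312  -360  -408
D4: -48  -48
Constant fourth difference = -48.
Extend backward: -312 + 48 = -264;  -854 + 264 = -590;  -1263 + 590 = -673;  -1067 + 673 = -394

-394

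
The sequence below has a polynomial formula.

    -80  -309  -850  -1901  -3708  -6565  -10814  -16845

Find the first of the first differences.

D1: -229, -541, -1051, -1807, -2857, -4249, -6031
D2: -312, -510, -756, -1050, -1392, -1782
D3: -198, -246, -294, -342, -390
D4: -48, -48, -48, -48

-229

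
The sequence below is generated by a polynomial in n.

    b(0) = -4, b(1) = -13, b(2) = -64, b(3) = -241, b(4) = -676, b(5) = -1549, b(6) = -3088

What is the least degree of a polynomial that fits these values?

4

Δ: -9, -51, -177, -435, -873, -1539
Δ²: -42, -126, -258, -438, -666
Δ³: -84, -132, -180, -228
Δ⁴: -48, -48, -48
The fourth differences are constant, so the polynomial has degree 4.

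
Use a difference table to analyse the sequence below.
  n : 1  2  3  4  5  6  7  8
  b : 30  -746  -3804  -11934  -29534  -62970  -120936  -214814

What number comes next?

-359034

-776, -3058, -8130, -17600, -33436, -57966, -93878
-2282, -5072, -9470, -15836, -24530, -35912
-2790, -4398, -6366, -8694, -11382
-1608, -1968, -2328, -2688
-360, -360, -360
Fifth differences constant at -360.
-2688 − 360 = -3048;  -11382 − 3048 = -14430;  -35912 − 14430 = -50342;  -93878 − 50342 = -144220;  -214814 − 144220 = -359034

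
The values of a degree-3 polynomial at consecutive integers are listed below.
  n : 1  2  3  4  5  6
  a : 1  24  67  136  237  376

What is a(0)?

-8

Δ: 23, 43, 69, 101, 139
Δ²: 20, 26, 32, 38
Δ³: 6, 6, 6
The third differences are constant at 6.
Work back: 20 − 6 = 14;  23 − 14 = 9;  1 − 9 = -8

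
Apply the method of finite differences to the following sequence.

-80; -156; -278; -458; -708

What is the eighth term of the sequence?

-1998

First differences: -76, -122, -180, -250
Second differences: -46, -58, -70
Third differences: -12, -12
Constant third difference = -12, so extend:
-70 − 12 = -82;  -250 − 82 = -332;  -708 − 332 = -1040
-82 − 12 = -94;  -332 − 94 = -426;  -1040 − 426 = -1466
-94 − 12 = -106;  -426 − 106 = -532;  -1466 − 532 = -1998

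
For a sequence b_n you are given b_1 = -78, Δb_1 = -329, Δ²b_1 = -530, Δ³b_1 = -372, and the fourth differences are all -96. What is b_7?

-18882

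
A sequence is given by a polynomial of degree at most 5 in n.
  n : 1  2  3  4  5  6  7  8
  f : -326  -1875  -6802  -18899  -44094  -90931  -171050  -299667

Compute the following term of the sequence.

First differences: -1549, -4927, -12097, -25195, -46837, -80119, -128617
Second differences: -3378, -7170, -13098, -21642, -33282, -48498
Third differences: -3792, -5928, -8544, -11640, -15216
Fourth differences: -2136, -2616, -3096, -3576
Fifth differences: -480, -480, -480
Constant fifth difference = -480, so extend:
-3576 − 480 = -4056;  -15216 − 4056 = -19272;  -48498 − 19272 = -67770;  -128617 − 67770 = -196387;  -299667 − 196387 = -496054

-496054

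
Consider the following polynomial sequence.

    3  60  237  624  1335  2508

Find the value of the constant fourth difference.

First differences: 57, 177, 387, 711, 1173
Second differences: 120, 210, 324, 462
Third differences: 90, 114, 138
Fourth differences: 24, 24

24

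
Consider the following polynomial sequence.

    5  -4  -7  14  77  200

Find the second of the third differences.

First differences: -9, -3, 21, 63, 123
Second differences: 6, 24, 42, 60
Third differences: 18, 18, 18

18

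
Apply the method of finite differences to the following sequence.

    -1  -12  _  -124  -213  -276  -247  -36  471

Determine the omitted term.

Using the last 6 terms:
Δ: -89, -63, 29, 211, 507
Δ²: 26, 92, 182, 296
Δ³: 66, 90, 114
Δ⁴: 24, 24
Constant fourth difference = 24.
Extend backward: 66 − 24 = 42;  26 − 42 = -16;  -89 + 16 = -73;  -124 + 73 = -51

-51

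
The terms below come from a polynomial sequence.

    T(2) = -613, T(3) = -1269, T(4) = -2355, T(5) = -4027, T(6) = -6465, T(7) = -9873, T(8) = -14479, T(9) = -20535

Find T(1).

-255

Δ: -656, -1086, -1672, -2438, -3408, -4606, -6056
Δ²: -430, -586, -766, -970, -1198, -1450
Δ³: -156, -180, -204, -228, -252
Δ⁴: -24, -24, -24, -24
The fourth differences are constant at -24.
Work back: -156 + 24 = -132;  -430 + 132 = -298;  -656 + 298 = -358;  -613 + 358 = -255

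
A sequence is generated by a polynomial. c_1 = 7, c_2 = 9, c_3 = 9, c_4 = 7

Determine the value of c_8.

-21

2 , 0 , -2
-2 , -2
Second differences constant at -2.
-2 − 2 = -4;  7 − 4 = 3
-4 − 2 = -6;  3 − 6 = -3
-6 − 2 = -8;  -3 − 8 = -11
-8 − 2 = -10;  -11 − 10 = -21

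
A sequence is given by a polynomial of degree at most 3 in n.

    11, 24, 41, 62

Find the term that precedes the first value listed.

2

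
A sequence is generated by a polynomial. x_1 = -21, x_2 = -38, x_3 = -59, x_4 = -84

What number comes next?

-113

-17 , -21 , -25
-4 , -4
Second differences constant at -4.
-25 − 4 = -29;  -84 − 29 = -113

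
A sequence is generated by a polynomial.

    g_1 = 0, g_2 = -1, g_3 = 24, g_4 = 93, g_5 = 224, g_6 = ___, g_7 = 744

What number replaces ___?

Using the first 5 terms:
-1, 25, 69, 131
26, 44, 62
18, 18
Constant third difference = 18.
Extend forward: 62 + 18 = 80;  131 + 80 = 211;  224 + 211 = 435

435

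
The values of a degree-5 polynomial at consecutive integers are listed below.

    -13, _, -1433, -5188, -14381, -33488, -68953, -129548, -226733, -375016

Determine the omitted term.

-248

Using the last 8 terms:
First differences: -3755, -9193, -19107, -35465, -60595, -97185, -148283
Second differences: -5438, -9914, -16358, -25130, -36590, -51098
Third differences: -4476, -6444, -8772, -11460, -14508
Fourth differences: -1968, -2328, -2688, -3048
Fifth differences: -360, -360, -360
Constant fifth difference = -360.
Extend backward: -1968 + 360 = -1608;  -4476 + 1608 = -2868;  -5438 + 2868 = -2570;  -3755 + 2570 = -1185;  -1433 + 1185 = -248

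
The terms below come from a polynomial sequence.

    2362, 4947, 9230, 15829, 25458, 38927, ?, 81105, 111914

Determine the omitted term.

Using the first 6 terms:
2585  4283  6599  9629  13469
1698  2316  3030  3840
618  714  810
96  96
Constant fourth difference = 96.
Extend forward: 810 + 96 = 906;  3840 + 906 = 4746;  13469 + 4746 = 18215;  38927 + 18215 = 57142

57142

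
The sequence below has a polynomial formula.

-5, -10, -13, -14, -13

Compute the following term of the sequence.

-10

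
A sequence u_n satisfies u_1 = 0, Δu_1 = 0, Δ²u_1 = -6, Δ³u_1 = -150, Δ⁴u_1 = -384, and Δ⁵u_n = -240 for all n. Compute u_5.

Build the table forward from the leading diagonal:
Δ⁵: -240, -240, -240, -240, -240
Δ⁴: -384, -624, -864, -1104, -1344
Δ³: -150, -534, -1158, -2022, -3126
Δ²: -6, -156, -690, -1848, -3870
Δ: 0, -6, -162, -852, -2700
u: 0, 0, -6, -168, -1020

-1020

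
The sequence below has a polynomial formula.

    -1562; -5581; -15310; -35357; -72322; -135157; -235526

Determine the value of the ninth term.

-611242

-4019  -9729  -20047  -36965  -62835  -100369
-5710  -10318  -16918  -25870  -37534
-4608  -6600  -8952  -11664
-1992  -2352  -2712
-360  -360
Fifth differences constant at -360.
-2712 − 360 = -3072;  -11664 − 3072 = -14736;  -37534 − 14736 = -52270;  -100369 − 52270 = -152639;  -235526 − 152639 = -388165
-3072 − 360 = -3432;  -14736 − 3432 = -18168;  -52270 − 18168 = -70438;  -152639 − 70438 = -223077;  -388165 − 223077 = -611242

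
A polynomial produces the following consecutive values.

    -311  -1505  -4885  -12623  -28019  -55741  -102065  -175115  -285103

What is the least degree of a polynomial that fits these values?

5

-1194, -3380, -7738, -15396, -27722, -46324, -73050, -109988
-2186, -4358, -7658, -12326, -18602, -26726, -36938
-2172, -3300, -4668, -6276, -8124, -10212
-1128, -1368, -1608, -1848, -2088
-240, -240, -240, -240
The fifth differences are constant, so the polynomial has degree 5.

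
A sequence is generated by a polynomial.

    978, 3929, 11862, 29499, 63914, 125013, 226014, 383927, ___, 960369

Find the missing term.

Using the first 8 terms:
2951  7933  17637  34415  61099  101001  157913
4982  9704  16778  26684  39902  56912
4722  7074  9906  13218  17010
2352  2832  3312  3792
480  480  480
Constant fifth difference = 480.
Extend forward: 3792 + 480 = 4272;  17010 + 4272 = 21282;  56912 + 21282 = 78194;  157913 + 78194 = 236107;  383927 + 236107 = 620034

620034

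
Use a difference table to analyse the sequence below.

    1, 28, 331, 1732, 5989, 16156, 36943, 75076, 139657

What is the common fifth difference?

360

Δ: 27, 303, 1401, 4257, 10167, 20787, 38133, 64581
Δ²: 276, 1098, 2856, 5910, 10620, 17346, 26448
Δ³: 822, 1758, 3054, 4710, 6726, 9102
Δ⁴: 936, 1296, 1656, 2016, 2376
Δ⁵: 360, 360, 360, 360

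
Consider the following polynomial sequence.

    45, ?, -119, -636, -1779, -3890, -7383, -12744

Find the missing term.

Using the last 6 terms:
Δ: -517, -1143, -2111, -3493, -5361
Δ²: -626, -968, -1382, -1868
Δ³: -342, -414, -486
Δ⁴: -72, -72
Constant fourth difference = -72.
Extend backward: -342 + 72 = -270;  -626 + 270 = -356;  -517 + 356 = -161;  -119 + 161 = 42

42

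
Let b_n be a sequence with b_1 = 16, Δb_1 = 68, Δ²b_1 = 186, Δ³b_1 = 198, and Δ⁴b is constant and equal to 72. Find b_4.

976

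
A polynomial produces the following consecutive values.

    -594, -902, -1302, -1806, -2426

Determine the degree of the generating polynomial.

3

Δ: -308, -400, -504, -620
Δ²: -92, -104, -116
Δ³: -12, -12
The third differences are constant, so the polynomial has degree 3.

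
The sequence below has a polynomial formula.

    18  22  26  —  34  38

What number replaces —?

30

Using the first 3 terms:
Δ: 4  4
Constant first difference = 4.
Extend forward: 26 + 4 = 30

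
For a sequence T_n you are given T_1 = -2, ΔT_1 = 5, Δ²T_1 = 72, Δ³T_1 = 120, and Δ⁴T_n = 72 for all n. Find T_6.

2303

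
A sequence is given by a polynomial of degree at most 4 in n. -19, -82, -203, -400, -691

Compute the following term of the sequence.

-1094

-63, -121, -197, -291
-58, -76, -94
-18, -18
Third differences constant at -18.
-94 − 18 = -112;  -291 − 112 = -403;  -691 − 403 = -1094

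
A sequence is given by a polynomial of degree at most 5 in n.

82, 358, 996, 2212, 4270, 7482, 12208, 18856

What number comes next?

27882

First differences: 276, 638, 1216, 2058, 3212, 4726, 6648
Second differences: 362, 578, 842, 1154, 1514, 1922
Third differences: 216, 264, 312, 360, 408
Fourth differences: 48, 48, 48, 48
Constant fourth difference = 48, so extend:
408 + 48 = 456;  1922 + 456 = 2378;  6648 + 2378 = 9026;  18856 + 9026 = 27882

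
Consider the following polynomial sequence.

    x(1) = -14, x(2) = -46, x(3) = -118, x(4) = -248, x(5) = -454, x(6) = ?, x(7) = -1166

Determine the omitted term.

-754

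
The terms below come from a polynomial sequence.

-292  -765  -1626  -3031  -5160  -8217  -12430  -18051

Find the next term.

First differences: -473, -861, -1405, -2129, -3057, -4213, -5621
Second differences: -388, -544, -724, -928, -1156, -1408
Third differences: -156, -180, -204, -228, -252
Fourth differences: -24, -24, -24, -24
Constant fourth difference = -24, so extend:
-252 − 24 = -276;  -1408 − 276 = -1684;  -5621 − 1684 = -7305;  -18051 − 7305 = -25356

-25356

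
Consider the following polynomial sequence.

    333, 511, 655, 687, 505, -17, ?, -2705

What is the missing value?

-1029

Using the first 6 terms:
D1: 178, 144, 32, -182, -522
D2: -34, -112, -214, -340
D3: -78, -102, -126
D4: -24, -24
Constant fourth difference = -24.
Extend forward: -126 − 24 = -150;  -340 − 150 = -490;  -522 − 490 = -1012;  -17 − 1012 = -1029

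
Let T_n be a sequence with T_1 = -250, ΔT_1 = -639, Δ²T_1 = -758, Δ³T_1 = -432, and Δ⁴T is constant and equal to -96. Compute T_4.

-4873

Build the table forward from the leading diagonal:
D4: -96, -96, -96, -96
D3: -432, -528, -624, -720
D2: -758, -1190, -1718, -2342
D1: -639, -1397, -2587, -4305
T: -250, -889, -2286, -4873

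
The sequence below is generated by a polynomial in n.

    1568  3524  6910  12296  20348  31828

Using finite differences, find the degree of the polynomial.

4

D1: 1956, 3386, 5386, 8052, 11480
D2: 1430, 2000, 2666, 3428
D3: 570, 666, 762
D4: 96, 96
The fourth differences are constant, so the polynomial has degree 4.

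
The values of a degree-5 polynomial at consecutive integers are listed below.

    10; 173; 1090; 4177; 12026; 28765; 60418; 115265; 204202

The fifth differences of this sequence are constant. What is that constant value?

D1: 163, 917, 3087, 7849, 16739, 31653, 54847, 88937
D2: 754, 2170, 4762, 8890, 14914, 23194, 34090
D3: 1416, 2592, 4128, 6024, 8280, 10896
D4: 1176, 1536, 1896, 2256, 2616
D5: 360, 360, 360, 360

360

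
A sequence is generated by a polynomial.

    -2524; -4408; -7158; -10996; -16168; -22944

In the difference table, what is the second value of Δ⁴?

-24

D1: -1884, -2750, -3838, -5172, -6776
D2: -866, -1088, -1334, -1604
D3: -222, -246, -270
D4: -24, -24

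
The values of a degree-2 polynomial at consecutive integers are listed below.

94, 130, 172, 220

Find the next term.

Δ: 36, 42, 48
Δ²: 6, 6
The second differences are constant (6).
48 + 6 = 54;  220 + 54 = 274

274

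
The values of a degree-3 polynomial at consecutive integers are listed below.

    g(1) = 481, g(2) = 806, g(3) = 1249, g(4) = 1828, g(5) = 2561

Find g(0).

325  443  579  733
118  136  154
18  18
The third differences are constant at 18.
Work back: 118 − 18 = 100;  325 − 100 = 225;  481 − 225 = 256

256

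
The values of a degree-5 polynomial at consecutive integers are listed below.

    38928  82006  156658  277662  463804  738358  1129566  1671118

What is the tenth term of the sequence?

3370134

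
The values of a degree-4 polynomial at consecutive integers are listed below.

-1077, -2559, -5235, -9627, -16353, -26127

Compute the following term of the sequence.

-39759

First differences: -1482, -2676, -4392, -6726, -9774
Second differences: -1194, -1716, -2334, -3048
Third differences: -522, -618, -714
Fourth differences: -96, -96
The fourth differences are constant (-96).
-714 − 96 = -810;  -3048 − 810 = -3858;  -9774 − 3858 = -13632;  -26127 − 13632 = -39759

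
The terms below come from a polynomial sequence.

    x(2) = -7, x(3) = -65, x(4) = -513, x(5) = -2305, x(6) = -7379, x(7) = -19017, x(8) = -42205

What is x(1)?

-9

Δ: -58, -448, -1792, -5074, -11638, -23188
Δ²: -390, -1344, -3282, -6564, -11550
Δ³: -954, -1938, -3282, -4986
Δ⁴: -984, -1344, -1704
Δ⁵: -360, -360
The fifth differences are constant at -360.
Work back: -984 + 360 = -624;  -954 + 624 = -330;  -390 + 330 = -60;  -58 + 60 = 2;  -7 − 2 = -9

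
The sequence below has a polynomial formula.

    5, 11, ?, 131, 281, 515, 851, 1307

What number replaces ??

Using the last 5 terms:
D1: 150, 234, 336, 456
D2: 84, 102, 120
D3: 18, 18
Constant third difference = 18.
Extend backward: 84 − 18 = 66;  150 − 66 = 84;  131 − 84 = 47

47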